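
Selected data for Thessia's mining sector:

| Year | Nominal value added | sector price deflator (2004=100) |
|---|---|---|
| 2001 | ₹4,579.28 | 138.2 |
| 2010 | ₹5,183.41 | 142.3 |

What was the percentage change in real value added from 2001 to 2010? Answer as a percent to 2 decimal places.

Real value added 2001 = 4579.28 / 1.382 = 3313.52.
Real value added 2010 = 5183.41 / 1.423 = 3642.59.
Real growth = 3642.59 / 3313.52 − 1 = 0.0993.

9.93%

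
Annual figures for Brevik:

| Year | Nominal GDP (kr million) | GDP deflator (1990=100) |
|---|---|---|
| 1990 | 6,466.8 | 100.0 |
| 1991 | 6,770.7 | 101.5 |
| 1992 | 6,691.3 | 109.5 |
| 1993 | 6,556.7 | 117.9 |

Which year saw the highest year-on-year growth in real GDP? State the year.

1991: real = 6770.7/1.015 = 6670.64; growth vs 1990 (6466.80) = 3.15%.
1992: real = 6691.3/1.095 = 6110.78; growth vs 1991 (6670.64) = -8.39%.
1993: real = 6556.7/1.179 = 5561.24; growth vs 1992 (6110.78) = -8.99%.

1991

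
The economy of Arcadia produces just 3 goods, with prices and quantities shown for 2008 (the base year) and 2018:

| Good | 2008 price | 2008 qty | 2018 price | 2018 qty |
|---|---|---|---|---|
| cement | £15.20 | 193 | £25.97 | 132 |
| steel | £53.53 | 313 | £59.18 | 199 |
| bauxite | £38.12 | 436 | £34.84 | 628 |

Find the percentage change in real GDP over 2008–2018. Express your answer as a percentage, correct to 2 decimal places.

Real GDP 2008 = Nominal GDP 2008 = 15.20·193 + 53.53·313 + 38.12·436 = 36308.81.
Real GDP 2018 (at 2008 prices) = 15.20·132 + 53.53·199 + 38.12·628 = 36598.23.
Real growth = 36598.23/36308.81 − 1 = 0.0080.

0.80%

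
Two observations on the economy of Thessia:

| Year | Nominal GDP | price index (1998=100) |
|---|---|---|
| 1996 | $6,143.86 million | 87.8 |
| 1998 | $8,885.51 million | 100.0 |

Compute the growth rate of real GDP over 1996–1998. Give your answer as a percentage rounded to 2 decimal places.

26.98%

Real GDP 1996 = 6143.86 / 0.878 = 6997.56.
Real GDP 1998 = 8885.51 / 1.000 = 8885.51.
Real growth = 8885.51 / 6997.56 − 1 = 0.2698.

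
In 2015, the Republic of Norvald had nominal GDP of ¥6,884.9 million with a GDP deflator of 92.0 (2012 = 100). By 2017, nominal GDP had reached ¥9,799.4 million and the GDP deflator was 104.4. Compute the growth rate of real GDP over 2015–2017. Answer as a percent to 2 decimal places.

25.43%

Deflate each year: 2015 → 6884.9/0.920 = 7483.59; 2017 → 9799.4/1.044 = 9386.40.
So real GDP changed by 9386.40/7483.59 − 1 = 0.2543, i.e. 25.43%.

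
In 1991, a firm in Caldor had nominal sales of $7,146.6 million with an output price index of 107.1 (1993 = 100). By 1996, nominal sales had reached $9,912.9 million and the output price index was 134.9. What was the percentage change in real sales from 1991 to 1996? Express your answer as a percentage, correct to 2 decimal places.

10.12%

Real sales 1991 = 7146.6 / 1.071 = 6672.83.
Real sales 1996 = 9912.9 / 1.349 = 7348.33.
Real growth = 7348.33 / 6672.83 − 1 = 0.1012.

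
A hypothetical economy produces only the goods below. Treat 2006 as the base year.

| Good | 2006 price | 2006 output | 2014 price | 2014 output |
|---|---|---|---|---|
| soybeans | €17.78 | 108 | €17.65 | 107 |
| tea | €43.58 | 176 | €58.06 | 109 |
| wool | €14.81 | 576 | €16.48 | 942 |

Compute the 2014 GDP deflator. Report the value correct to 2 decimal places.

Nominal GDP 2014 = 17.65·107 + 58.06·109 + 16.48·942 = 23741.25.
Real GDP 2014 (at 2006 prices) = 17.78·107 + 43.58·109 + 14.81·942 = 20603.70.
Deflator = Nominal/Real × 100 = 23741.25/20603.70 × 100 = 115.228.

115.23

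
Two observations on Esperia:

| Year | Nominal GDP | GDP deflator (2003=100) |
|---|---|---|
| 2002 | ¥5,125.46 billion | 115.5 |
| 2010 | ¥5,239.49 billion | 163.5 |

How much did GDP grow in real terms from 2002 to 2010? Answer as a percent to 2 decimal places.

Real GDP 2002 = 5125.46 / 1.155 = 4437.63.
Real GDP 2010 = 5239.49 / 1.635 = 3204.58.
Real growth = 3204.58 / 4437.63 − 1 = -0.2779.

-27.79%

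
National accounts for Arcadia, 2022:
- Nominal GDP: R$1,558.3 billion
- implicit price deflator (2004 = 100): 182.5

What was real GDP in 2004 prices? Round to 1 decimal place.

Real GDP = Nominal / (implicit price deflator/100) = 1558.3 / 1.825 = 853.86.

R$853.9 billion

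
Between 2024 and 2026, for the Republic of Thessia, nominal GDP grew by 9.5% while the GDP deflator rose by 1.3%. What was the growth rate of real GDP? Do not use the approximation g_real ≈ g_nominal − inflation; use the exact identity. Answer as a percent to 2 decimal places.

8.09%

(1 + g_nom) = (1 + g_real)(1 + π), so g_real = 1.0950 / 1.0130 − 1 = 0.08095.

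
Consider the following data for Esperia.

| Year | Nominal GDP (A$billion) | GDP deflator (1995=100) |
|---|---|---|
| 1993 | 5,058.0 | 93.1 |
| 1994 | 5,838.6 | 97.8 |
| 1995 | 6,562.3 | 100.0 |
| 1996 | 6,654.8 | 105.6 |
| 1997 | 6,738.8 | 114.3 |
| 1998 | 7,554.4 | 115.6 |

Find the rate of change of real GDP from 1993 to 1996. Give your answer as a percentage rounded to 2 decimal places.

Real GDP 1993 = 5058.0/0.931 = 5432.87.
Real GDP 1996 = 6654.8/1.056 = 6301.89.
Change = 6301.89/5432.87 − 1 = 0.1600.

16.00%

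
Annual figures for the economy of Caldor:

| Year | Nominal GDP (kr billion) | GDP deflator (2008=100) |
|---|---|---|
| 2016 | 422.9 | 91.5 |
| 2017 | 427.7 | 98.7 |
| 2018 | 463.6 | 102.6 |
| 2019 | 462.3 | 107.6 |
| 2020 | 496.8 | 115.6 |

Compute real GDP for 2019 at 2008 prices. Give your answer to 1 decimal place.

kr 429.6 billion

Real GDP 2019 = 462.3 / 1.076 = 429.65.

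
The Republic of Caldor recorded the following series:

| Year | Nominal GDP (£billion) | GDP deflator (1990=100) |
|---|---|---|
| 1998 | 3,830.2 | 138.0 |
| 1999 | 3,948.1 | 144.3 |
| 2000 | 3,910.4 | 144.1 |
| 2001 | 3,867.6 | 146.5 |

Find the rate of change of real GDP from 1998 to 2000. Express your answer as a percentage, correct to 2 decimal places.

Real GDP 1998 = 3830.2/1.380 = 2775.51.
Real GDP 2000 = 3910.4/1.441 = 2713.67.
Change = 2713.67/2775.51 − 1 = -0.0223.

-2.23%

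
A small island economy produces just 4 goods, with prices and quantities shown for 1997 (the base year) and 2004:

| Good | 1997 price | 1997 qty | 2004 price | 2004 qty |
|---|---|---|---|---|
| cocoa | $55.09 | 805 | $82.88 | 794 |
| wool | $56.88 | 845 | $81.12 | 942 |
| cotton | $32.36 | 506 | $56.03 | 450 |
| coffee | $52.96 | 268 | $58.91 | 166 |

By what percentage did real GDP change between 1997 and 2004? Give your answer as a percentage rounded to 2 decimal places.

-1.87%

Real GDP 1997 = Nominal GDP 1997 = 55.09·805 + 56.88·845 + 32.36·506 + 52.96·268 = 122978.49.
Real GDP 2004 (at 1997 prices) = 55.09·794 + 56.88·942 + 32.36·450 + 52.96·166 = 120675.78.
Real growth = 120675.78/122978.49 − 1 = -0.0187.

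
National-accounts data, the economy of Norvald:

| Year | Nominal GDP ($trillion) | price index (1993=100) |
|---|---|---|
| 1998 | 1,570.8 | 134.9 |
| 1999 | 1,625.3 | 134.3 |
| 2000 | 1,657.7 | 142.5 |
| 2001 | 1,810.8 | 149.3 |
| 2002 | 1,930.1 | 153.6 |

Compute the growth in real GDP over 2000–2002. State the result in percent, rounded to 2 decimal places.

8.02%

Real GDP 2000 = 1657.7/1.425 = 1163.30.
Real GDP 2002 = 1930.1/1.536 = 1256.58.
Change = 1256.58/1163.30 − 1 = 0.0802.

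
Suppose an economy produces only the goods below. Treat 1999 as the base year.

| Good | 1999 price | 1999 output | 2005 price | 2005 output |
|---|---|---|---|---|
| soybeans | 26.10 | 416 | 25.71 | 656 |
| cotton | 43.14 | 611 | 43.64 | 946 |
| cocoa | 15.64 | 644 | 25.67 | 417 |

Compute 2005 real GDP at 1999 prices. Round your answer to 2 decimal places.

64453.92

Real GDP 2005 = Σ (p_1999 × q_2005) = 26.10·656 + 43.14·946 + 15.64·417 = 64453.92.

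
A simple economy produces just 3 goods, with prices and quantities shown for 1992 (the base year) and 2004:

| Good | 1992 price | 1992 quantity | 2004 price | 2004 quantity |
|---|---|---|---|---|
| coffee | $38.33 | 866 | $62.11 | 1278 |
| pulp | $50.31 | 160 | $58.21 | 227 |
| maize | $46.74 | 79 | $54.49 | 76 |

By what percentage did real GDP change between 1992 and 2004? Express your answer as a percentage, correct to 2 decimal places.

Real GDP 1992 = Nominal GDP 1992 = 38.33·866 + 50.31·160 + 46.74·79 = 44935.84.
Real GDP 2004 (at 1992 prices) = 38.33·1278 + 50.31·227 + 46.74·76 = 63958.35.
Real growth = 63958.35/44935.84 − 1 = 0.4233.

42.33%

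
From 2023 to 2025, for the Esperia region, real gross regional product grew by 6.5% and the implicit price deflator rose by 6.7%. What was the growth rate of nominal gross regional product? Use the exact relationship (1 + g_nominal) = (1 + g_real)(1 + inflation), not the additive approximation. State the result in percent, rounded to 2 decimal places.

13.64%

(1 + g_nom) = (1 + g_real)(1 + π) = 1.0650 × 1.0670 = 1.13636.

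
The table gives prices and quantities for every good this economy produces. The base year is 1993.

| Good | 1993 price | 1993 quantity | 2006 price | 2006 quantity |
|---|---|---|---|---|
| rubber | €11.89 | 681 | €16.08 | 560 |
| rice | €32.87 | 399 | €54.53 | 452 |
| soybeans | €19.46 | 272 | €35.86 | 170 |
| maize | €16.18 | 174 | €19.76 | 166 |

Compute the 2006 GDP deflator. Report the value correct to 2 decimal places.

Nominal GDP 2006 = 16.08·560 + 54.53·452 + 35.86·170 + 19.76·166 = 43028.72.
Real GDP 2006 (at 1993 prices) = 11.89·560 + 32.87·452 + 19.46·170 + 16.18·166 = 27509.72.
Deflator = Nominal/Real × 100 = 43028.72/27509.72 × 100 = 156.413.

156.41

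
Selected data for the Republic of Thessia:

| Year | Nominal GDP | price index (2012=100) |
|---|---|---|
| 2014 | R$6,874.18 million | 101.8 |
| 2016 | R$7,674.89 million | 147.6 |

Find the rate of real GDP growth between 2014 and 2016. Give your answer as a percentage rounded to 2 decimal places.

-23.00%

Deflate each year: 2014 → 6874.18/1.018 = 6752.63; 2016 → 7674.89/1.476 = 5199.79.
So real GDP changed by 5199.79/6752.63 − 1 = -0.2300, i.e. -23.00%.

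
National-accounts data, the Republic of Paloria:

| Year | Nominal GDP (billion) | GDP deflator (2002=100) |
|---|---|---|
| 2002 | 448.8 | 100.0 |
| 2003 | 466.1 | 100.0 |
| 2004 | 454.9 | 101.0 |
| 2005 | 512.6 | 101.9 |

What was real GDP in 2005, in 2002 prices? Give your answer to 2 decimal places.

Real GDP 2005 = 512.6 / 1.019 = 503.04.

503.04 billion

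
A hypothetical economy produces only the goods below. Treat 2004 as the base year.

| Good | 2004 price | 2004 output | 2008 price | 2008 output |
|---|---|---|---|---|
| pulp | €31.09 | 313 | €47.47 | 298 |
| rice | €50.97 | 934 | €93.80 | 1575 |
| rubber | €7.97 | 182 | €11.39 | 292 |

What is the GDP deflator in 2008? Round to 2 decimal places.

Nominal GDP 2008 = 47.47·298 + 93.80·1575 + 11.39·292 = 165206.94.
Real GDP 2008 (at 2004 prices) = 31.09·298 + 50.97·1575 + 7.97·292 = 91869.81.
Deflator = Nominal/Real × 100 = 165206.94/91869.81 × 100 = 179.827.

179.83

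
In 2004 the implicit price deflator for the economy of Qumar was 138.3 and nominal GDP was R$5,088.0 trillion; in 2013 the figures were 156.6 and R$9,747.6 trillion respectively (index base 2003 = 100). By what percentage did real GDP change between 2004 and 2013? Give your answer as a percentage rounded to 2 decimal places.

Real GDP 2004 = 5088.0 / 1.383 = 3678.96.
Real GDP 2013 = 9747.6 / 1.566 = 6224.52.
Real growth = 6224.52 / 3678.96 − 1 = 0.6919.

69.19%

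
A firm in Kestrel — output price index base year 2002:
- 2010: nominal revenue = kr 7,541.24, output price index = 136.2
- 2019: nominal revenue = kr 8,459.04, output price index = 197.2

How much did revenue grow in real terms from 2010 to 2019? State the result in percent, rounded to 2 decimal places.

-22.53%

Real revenue 2010 = 7541.24 / 1.362 = 5536.89.
Real revenue 2019 = 8459.04 / 1.972 = 4289.57.
Real growth = 4289.57 / 5536.89 − 1 = -0.2253.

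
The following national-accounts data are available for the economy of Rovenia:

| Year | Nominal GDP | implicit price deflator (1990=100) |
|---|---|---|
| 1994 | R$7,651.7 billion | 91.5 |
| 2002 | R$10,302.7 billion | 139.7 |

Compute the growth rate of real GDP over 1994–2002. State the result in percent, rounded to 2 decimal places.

Real GDP 1994 = 7651.7 / 0.915 = 8362.51.
Real GDP 2002 = 10302.7 / 1.397 = 7374.87.
Real growth = 7374.87 / 8362.51 − 1 = -0.1181.

-11.81%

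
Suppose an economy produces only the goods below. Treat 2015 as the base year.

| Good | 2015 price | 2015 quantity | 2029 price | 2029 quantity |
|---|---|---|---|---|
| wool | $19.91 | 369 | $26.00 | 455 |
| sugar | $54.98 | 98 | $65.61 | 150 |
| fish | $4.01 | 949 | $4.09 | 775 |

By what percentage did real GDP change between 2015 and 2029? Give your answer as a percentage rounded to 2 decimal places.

23.42%

Real GDP 2015 = Nominal GDP 2015 = 19.91·369 + 54.98·98 + 4.01·949 = 16540.32.
Real GDP 2029 (at 2015 prices) = 19.91·455 + 54.98·150 + 4.01·775 = 20413.80.
Real growth = 20413.80/16540.32 − 1 = 0.2342.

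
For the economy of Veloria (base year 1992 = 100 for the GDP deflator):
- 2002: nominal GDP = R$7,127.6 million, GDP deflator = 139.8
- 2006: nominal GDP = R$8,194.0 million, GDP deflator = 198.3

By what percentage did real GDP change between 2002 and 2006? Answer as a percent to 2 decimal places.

-18.95%

Real GDP 2002 = 7127.6 / 1.398 = 5098.43.
Real GDP 2006 = 8194.0 / 1.983 = 4132.12.
Real growth = 4132.12 / 5098.43 − 1 = -0.1895.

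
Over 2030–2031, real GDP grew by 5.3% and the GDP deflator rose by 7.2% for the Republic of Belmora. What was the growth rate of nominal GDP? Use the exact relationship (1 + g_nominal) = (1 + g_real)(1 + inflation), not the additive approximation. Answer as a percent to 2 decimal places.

12.88%

(1 + g_nom) = (1 + g_real)(1 + π) = 1.0530 × 1.0720 = 1.12882.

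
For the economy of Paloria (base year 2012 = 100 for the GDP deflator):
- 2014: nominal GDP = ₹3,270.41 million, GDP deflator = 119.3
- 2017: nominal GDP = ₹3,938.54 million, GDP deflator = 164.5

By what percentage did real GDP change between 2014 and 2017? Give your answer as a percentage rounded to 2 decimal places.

-12.66%

Real GDP 2014 = 3270.41 / 1.193 = 2741.33.
Real GDP 2017 = 3938.54 / 1.645 = 2394.25.
Real growth = 2394.25 / 2741.33 − 1 = -0.1266.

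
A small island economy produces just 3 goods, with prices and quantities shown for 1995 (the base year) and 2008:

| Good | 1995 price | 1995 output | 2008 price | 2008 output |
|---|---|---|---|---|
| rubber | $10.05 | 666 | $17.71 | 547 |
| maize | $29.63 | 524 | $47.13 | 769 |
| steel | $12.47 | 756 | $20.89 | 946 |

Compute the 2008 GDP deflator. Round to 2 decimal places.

163.91

Nominal GDP 2008 = 17.71·547 + 47.13·769 + 20.89·946 = 65692.28.
Real GDP 2008 (at 1995 prices) = 10.05·547 + 29.63·769 + 12.47·946 = 40079.44.
Deflator = Nominal/Real × 100 = 65692.28/40079.44 × 100 = 163.905.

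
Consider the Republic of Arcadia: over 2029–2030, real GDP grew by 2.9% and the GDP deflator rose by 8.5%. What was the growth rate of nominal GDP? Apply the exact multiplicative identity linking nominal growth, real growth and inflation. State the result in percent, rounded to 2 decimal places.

11.65%

(1 + g_nom) = (1 + g_real)(1 + π) = 1.0290 × 1.0850 = 1.11647.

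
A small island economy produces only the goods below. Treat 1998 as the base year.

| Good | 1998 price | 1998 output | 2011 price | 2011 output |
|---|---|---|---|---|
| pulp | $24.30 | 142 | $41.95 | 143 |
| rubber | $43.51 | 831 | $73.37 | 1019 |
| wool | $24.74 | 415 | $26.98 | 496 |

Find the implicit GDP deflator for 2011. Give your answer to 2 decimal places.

Nominal GDP 2011 = 41.95·143 + 73.37·1019 + 26.98·496 = 94144.96.
Real GDP 2011 (at 1998 prices) = 24.30·143 + 43.51·1019 + 24.74·496 = 60082.63.
Deflator = Nominal/Real × 100 = 94144.96/60082.63 × 100 = 156.692.

156.69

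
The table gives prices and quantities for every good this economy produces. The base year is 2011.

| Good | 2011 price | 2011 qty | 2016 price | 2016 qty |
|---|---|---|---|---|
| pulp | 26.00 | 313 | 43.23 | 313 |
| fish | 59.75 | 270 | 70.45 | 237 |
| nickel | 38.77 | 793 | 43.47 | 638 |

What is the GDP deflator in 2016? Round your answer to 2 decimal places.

Nominal GDP 2016 = 43.23·313 + 70.45·237 + 43.47·638 = 57961.50.
Real GDP 2016 (at 2011 prices) = 26.00·313 + 59.75·237 + 38.77·638 = 47034.01.
Deflator = Nominal/Real × 100 = 57961.50/47034.01 × 100 = 123.233.

123.23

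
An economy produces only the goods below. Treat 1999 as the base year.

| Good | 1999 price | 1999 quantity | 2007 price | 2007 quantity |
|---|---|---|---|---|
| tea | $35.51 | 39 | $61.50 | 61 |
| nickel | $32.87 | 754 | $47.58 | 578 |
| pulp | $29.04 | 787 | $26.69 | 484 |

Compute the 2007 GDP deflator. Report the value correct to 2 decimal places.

125.41

Nominal GDP 2007 = 61.50·61 + 47.58·578 + 26.69·484 = 44170.70.
Real GDP 2007 (at 1999 prices) = 35.51·61 + 32.87·578 + 29.04·484 = 35220.33.
Deflator = Nominal/Real × 100 = 44170.70/35220.33 × 100 = 125.413.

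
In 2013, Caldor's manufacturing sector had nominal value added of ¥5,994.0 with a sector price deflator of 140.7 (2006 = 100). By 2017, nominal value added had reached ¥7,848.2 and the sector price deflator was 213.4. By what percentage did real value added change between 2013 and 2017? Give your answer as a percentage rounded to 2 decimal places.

Real value added 2013 = 5994.0 / 1.407 = 4260.13.
Real value added 2017 = 7848.2 / 2.134 = 3677.69.
Real growth = 3677.69 / 4260.13 − 1 = -0.1367.

-13.67%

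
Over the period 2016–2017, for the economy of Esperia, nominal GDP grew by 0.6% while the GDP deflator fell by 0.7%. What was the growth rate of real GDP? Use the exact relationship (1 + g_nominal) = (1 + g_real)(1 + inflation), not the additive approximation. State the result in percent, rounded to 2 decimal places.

(1 + g_nom) = (1 + g_real)(1 + π), so g_real = 1.0060 / 0.9930 − 1 = 0.01309.

1.31%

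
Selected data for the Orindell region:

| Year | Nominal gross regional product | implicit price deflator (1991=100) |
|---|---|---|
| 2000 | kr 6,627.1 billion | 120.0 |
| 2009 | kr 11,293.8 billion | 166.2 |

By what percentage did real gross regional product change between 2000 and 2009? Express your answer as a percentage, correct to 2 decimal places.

23.05%

Real gross regional product 2000 = 6627.1 / 1.200 = 5522.58.
Real gross regional product 2009 = 11293.8 / 1.662 = 6795.31.
Real growth = 6795.31 / 5522.58 − 1 = 0.2305.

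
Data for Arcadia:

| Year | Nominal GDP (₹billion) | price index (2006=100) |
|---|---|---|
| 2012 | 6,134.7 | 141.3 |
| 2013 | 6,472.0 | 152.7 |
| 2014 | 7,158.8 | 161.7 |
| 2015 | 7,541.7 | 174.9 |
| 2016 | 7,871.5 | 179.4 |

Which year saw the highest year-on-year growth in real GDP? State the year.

2014

2013: real = 6472.0/1.527 = 4238.38; growth vs 2012 (4341.61) = -2.38%.
2014: real = 7158.8/1.617 = 4427.21; growth vs 2013 (4238.38) = 4.46%.
2015: real = 7541.7/1.749 = 4312.01; growth vs 2014 (4427.21) = -2.60%.
2016: real = 7871.5/1.794 = 4387.68; growth vs 2015 (4312.01) = 1.75%.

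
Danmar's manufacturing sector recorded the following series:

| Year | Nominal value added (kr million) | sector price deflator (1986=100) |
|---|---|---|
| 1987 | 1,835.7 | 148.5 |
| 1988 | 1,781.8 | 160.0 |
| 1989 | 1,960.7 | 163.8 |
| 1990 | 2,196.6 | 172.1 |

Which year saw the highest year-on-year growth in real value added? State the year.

1988: real = 1781.8/1.600 = 1113.63; growth vs 1987 (1236.16) = -9.91%.
1989: real = 1960.7/1.638 = 1197.01; growth vs 1988 (1113.63) = 7.49%.
1990: real = 2196.6/1.721 = 1276.35; growth vs 1989 (1197.01) = 6.63%.

1989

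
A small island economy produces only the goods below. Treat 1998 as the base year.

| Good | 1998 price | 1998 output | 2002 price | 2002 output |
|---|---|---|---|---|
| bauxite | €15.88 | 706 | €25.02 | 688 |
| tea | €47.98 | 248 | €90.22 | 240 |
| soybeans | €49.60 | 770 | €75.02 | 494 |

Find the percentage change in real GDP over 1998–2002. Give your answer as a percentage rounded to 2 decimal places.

Real GDP 1998 = Nominal GDP 1998 = 15.88·706 + 47.98·248 + 49.60·770 = 61302.32.
Real GDP 2002 (at 1998 prices) = 15.88·688 + 47.98·240 + 49.60·494 = 46943.04.
Real growth = 46943.04/61302.32 − 1 = -0.2342.

-23.42%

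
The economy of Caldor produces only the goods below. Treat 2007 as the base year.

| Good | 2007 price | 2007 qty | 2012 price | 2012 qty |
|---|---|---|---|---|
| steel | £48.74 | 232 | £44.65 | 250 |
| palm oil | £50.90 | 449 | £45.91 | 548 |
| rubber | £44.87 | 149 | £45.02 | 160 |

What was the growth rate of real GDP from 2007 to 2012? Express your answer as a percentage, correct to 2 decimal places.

15.69%

Real GDP 2007 = Nominal GDP 2007 = 48.74·232 + 50.90·449 + 44.87·149 = 40847.41.
Real GDP 2012 (at 2007 prices) = 48.74·250 + 50.90·548 + 44.87·160 = 47257.40.
Real growth = 47257.40/40847.41 − 1 = 0.1569.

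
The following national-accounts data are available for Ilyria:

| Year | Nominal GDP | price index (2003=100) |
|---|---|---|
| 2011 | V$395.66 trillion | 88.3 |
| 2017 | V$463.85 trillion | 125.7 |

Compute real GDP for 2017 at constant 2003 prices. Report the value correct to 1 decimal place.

V$369.0 trillion

Real GDP = Nominal / (price index/100) = 463.85 / 1.257 = 369.01.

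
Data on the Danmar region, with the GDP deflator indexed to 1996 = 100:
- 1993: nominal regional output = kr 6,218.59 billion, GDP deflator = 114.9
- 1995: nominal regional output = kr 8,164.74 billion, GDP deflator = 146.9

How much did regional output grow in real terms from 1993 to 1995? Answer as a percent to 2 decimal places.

2.69%

Deflate each year: 1993 → 6218.59/1.149 = 5412.18; 1995 → 8164.74/1.469 = 5558.03.
So real regional output changed by 5558.03/5412.18 − 1 = 0.0269, i.e. 2.69%.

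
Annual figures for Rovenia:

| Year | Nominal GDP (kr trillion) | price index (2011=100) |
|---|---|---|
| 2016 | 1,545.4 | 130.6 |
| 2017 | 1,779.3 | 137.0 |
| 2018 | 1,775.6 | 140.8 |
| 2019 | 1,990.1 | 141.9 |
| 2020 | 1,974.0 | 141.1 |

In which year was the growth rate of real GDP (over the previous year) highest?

2017: real = 1779.3/1.370 = 1298.76; growth vs 2016 (1183.31) = 9.76%.
2018: real = 1775.6/1.408 = 1261.08; growth vs 2017 (1298.76) = -2.90%.
2019: real = 1990.1/1.419 = 1402.47; growth vs 2018 (1261.08) = 11.21%.
2020: real = 1974.0/1.411 = 1399.01; growth vs 2019 (1402.47) = -0.25%.

2019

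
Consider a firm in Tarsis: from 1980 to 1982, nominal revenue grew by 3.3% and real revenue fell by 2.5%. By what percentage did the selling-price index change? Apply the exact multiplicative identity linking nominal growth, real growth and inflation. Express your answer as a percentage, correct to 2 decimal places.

(1 + g_nom) = (1 + g_real)(1 + π), so π = 1.0330 / 0.9750 − 1 = 0.05949.

5.95%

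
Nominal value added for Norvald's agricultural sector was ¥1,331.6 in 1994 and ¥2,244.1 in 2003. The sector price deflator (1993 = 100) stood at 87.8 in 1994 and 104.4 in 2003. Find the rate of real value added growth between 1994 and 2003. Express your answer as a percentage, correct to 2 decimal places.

Real value added 1994 = 1331.6 / 0.878 = 1516.63.
Real value added 2003 = 2244.1 / 1.044 = 2149.52.
Real growth = 2149.52 / 1516.63 − 1 = 0.4173.

41.73%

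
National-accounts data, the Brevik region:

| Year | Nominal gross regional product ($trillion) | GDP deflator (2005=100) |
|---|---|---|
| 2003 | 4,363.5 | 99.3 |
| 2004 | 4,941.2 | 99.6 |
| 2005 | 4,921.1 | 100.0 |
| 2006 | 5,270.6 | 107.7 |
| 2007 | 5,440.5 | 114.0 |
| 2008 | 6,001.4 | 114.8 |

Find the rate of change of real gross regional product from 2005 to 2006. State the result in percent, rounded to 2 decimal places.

-0.56%

Real gross regional product 2005 = 4921.1/1.000 = 4921.10.
Real gross regional product 2006 = 5270.6/1.077 = 4893.78.
Change = 4893.78/4921.10 − 1 = -0.0056.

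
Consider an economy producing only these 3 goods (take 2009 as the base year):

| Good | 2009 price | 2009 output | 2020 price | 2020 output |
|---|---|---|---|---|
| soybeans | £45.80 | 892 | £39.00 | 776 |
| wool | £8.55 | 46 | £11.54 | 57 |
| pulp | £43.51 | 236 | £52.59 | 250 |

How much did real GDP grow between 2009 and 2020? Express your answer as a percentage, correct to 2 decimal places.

-8.95%

Real GDP 2009 = Nominal GDP 2009 = 45.80·892 + 8.55·46 + 43.51·236 = 51515.26.
Real GDP 2020 (at 2009 prices) = 45.80·776 + 8.55·57 + 43.51·250 = 46905.65.
Real growth = 46905.65/51515.26 − 1 = -0.0895.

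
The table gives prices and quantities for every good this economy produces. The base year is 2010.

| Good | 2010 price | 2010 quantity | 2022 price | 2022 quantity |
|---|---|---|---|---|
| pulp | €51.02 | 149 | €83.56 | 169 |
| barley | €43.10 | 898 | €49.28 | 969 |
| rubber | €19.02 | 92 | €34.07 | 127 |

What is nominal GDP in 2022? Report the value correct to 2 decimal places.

€66200.85

Nominal GDP 2022 = Σ (p_2022 × q_2022) = 83.56·169 + 49.28·969 + 34.07·127 = 66200.85.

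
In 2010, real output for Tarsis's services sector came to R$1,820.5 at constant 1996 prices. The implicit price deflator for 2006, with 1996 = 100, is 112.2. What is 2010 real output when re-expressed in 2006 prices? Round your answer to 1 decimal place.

Real output in 2006 prices = Real output in 1996 prices × (P_2006/P_1996) = 1820.5 × 1.122 = 2042.60.

R$2,042.6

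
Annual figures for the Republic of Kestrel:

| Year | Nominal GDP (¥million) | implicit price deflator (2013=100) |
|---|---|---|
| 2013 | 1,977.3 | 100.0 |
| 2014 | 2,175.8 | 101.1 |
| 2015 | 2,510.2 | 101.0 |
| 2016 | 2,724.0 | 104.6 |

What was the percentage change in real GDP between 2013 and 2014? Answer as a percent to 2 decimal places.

Real GDP 2013 = 1977.3/1.000 = 1977.30.
Real GDP 2014 = 2175.8/1.011 = 2152.13.
Change = 2152.13/1977.30 − 1 = 0.0884.

8.84%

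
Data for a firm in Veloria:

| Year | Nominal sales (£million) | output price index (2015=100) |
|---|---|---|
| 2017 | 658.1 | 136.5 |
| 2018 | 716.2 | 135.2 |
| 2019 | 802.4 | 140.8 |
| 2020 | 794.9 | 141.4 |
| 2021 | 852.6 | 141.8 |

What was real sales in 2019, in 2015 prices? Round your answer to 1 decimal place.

Real sales 2019 = 802.4 / 1.408 = 569.89.

£569.9 million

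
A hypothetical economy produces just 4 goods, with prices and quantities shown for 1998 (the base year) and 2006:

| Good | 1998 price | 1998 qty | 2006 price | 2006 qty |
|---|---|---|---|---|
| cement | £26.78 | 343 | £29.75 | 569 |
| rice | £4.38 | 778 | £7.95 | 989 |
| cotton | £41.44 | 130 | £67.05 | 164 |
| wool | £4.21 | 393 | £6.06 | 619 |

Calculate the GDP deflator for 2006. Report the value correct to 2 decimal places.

136.47

Nominal GDP 2006 = 29.75·569 + 7.95·989 + 67.05·164 + 6.06·619 = 39537.64.
Real GDP 2006 (at 1998 prices) = 26.78·569 + 4.38·989 + 41.44·164 + 4.21·619 = 28971.79.
Deflator = Nominal/Real × 100 = 39537.64/28971.79 × 100 = 136.469.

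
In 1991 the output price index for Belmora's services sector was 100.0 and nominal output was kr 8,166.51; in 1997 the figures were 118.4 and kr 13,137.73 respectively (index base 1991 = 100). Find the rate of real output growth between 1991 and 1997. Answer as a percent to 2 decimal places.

35.87%

Real output 1991 = 8166.51 / 1.000 = 8166.51.
Real output 1997 = 13137.73 / 1.184 = 11096.06.
Real growth = 11096.06 / 8166.51 − 1 = 0.3587.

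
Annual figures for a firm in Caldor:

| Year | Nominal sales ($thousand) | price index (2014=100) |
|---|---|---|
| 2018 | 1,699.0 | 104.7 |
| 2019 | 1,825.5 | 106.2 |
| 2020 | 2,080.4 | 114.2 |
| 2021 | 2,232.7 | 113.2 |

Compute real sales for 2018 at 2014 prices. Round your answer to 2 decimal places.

$1,622.73 thousand

Real sales 2018 = 1699.0 / 1.047 = 1622.73.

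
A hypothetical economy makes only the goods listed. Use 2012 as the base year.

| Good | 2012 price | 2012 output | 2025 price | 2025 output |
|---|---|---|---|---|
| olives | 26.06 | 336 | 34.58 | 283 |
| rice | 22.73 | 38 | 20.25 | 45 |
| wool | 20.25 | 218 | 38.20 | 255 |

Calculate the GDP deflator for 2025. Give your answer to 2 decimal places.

150.71

Nominal GDP 2025 = 34.58·283 + 20.25·45 + 38.20·255 = 20438.39.
Real GDP 2025 (at 2012 prices) = 26.06·283 + 22.73·45 + 20.25·255 = 13561.58.
Deflator = Nominal/Real × 100 = 20438.39/13561.58 × 100 = 150.708.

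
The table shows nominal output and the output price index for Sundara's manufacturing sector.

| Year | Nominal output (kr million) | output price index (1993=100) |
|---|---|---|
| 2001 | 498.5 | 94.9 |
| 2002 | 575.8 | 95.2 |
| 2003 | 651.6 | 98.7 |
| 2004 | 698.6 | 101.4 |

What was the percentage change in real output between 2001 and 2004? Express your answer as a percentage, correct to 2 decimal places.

31.16%

Real output 2001 = 498.5/0.949 = 525.29.
Real output 2004 = 698.6/1.014 = 688.95.
Change = 688.95/525.29 − 1 = 0.3116.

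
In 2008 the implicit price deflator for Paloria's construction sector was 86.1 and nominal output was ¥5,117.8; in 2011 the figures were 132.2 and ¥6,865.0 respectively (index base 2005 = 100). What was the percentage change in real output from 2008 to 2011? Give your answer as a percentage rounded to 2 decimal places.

-12.64%

Real output 2008 = 5117.8 / 0.861 = 5944.02.
Real output 2011 = 6865.0 / 1.322 = 5192.89.
Real growth = 5192.89 / 5944.02 − 1 = -0.1264.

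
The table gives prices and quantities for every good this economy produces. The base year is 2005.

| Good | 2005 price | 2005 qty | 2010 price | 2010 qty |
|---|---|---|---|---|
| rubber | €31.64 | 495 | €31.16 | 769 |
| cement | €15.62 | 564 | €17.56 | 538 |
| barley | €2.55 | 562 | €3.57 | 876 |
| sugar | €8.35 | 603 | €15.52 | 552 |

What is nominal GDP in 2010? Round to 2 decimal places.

Nominal GDP 2010 = Σ (p_2010 × q_2010) = 31.16·769 + 17.56·538 + 3.57·876 + 15.52·552 = 45103.68.

€45103.68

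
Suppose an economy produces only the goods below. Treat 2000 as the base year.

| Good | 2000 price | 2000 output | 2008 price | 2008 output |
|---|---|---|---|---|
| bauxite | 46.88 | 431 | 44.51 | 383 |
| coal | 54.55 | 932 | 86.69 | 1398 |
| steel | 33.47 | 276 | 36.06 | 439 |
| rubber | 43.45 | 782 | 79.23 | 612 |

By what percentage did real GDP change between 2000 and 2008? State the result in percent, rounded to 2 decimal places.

Real GDP 2000 = Nominal GDP 2000 = 46.88·431 + 54.55·932 + 33.47·276 + 43.45·782 = 114261.50.
Real GDP 2008 (at 2000 prices) = 46.88·383 + 54.55·1398 + 33.47·439 + 43.45·612 = 135500.67.
Real growth = 135500.67/114261.50 − 1 = 0.1859.

18.59%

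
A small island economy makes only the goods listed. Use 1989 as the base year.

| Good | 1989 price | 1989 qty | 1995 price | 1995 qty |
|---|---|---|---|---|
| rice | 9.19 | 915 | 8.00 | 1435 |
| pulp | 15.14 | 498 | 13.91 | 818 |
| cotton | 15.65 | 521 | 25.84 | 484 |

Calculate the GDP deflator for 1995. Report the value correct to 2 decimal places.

Nominal GDP 1995 = 8.00·1435 + 13.91·818 + 25.84·484 = 35364.94.
Real GDP 1995 (at 1989 prices) = 9.19·1435 + 15.14·818 + 15.65·484 = 33146.77.
Deflator = Nominal/Real × 100 = 35364.94/33146.77 × 100 = 106.692.

106.69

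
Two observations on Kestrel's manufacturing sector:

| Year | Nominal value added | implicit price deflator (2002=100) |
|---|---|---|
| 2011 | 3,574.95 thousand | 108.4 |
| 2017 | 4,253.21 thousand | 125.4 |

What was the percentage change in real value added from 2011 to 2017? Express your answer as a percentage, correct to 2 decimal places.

2.84%

Deflate each year: 2011 → 3574.95/1.084 = 3297.92; 2017 → 4253.21/1.254 = 3391.71.
So real value added changed by 3391.71/3297.92 − 1 = 0.0284, i.e. 2.84%.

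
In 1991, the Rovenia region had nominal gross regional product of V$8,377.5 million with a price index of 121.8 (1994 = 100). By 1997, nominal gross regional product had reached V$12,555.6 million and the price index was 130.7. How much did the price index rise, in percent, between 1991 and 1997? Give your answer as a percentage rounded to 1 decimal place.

7.3%

Price-level change = 130.7 / 121.8 − 1 = 0.0731.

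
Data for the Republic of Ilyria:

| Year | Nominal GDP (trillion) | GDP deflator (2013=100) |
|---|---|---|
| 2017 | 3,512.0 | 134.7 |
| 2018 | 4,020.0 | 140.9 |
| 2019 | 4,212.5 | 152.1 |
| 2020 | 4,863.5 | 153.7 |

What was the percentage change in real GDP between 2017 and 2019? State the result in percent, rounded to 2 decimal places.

Real GDP 2017 = 3512.0/1.347 = 2607.28.
Real GDP 2019 = 4212.5/1.521 = 2769.56.
Change = 2769.56/2607.28 − 1 = 0.0622.

6.22%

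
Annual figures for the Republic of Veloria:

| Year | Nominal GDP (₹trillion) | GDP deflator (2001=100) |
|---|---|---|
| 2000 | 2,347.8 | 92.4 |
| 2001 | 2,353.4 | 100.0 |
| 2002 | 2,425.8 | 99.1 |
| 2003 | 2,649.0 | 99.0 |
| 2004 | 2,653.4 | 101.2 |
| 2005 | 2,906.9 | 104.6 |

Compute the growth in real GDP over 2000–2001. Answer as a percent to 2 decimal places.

-7.38%

Real GDP 2000 = 2347.8/0.924 = 2540.91.
Real GDP 2001 = 2353.4/1.000 = 2353.40.
Change = 2353.40/2540.91 − 1 = -0.0738.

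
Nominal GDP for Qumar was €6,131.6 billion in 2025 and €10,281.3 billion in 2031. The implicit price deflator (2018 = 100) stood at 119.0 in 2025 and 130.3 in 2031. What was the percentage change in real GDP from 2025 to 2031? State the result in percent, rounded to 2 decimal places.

53.14%

Deflate each year: 2025 → 6131.6/1.190 = 5152.61; 2031 → 10281.3/1.303 = 7890.48.
So real GDP changed by 7890.48/5152.61 − 1 = 0.5314, i.e. 53.14%.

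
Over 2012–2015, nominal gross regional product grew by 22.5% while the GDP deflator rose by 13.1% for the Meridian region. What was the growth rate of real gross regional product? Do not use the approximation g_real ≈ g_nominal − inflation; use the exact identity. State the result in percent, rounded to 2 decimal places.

8.31%

(1 + g_nom) = (1 + g_real)(1 + π), so g_real = 1.2250 / 1.1310 − 1 = 0.08311.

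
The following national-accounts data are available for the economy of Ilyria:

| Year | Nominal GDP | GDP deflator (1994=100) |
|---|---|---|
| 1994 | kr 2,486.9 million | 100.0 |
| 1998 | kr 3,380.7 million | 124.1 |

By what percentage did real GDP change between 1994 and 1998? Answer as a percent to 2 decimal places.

Deflate each year: 1994 → 2486.9/1.000 = 2486.90; 1998 → 3380.7/1.241 = 2724.17.
So real GDP changed by 2724.17/2486.90 − 1 = 0.0954, i.e. 9.54%.

9.54%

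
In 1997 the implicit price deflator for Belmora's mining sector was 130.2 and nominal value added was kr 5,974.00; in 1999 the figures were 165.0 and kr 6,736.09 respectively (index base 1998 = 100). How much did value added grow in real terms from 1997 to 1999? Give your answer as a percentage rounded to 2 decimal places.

-11.02%

Real value added 1997 = 5974.00 / 1.302 = 4588.33.
Real value added 1999 = 6736.09 / 1.650 = 4082.48.
Real growth = 4082.48 / 4588.33 − 1 = -0.1102.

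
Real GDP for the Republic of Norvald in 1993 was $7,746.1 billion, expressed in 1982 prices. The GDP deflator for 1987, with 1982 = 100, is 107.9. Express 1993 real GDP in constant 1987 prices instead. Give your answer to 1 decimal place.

$8,358.0 billion

Real GDP in 1987 prices = Real GDP in 1982 prices × (P_1987/P_1982) = 7746.1 × 1.079 = 8358.04.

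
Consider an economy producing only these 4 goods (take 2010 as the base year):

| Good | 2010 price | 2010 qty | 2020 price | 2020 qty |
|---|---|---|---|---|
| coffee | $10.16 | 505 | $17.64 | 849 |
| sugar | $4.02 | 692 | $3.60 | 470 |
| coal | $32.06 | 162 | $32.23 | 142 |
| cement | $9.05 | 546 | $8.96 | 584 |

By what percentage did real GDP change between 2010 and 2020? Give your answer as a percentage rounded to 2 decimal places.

Real GDP 2010 = Nominal GDP 2010 = 10.16·505 + 4.02·692 + 32.06·162 + 9.05·546 = 18047.66.
Real GDP 2020 (at 2010 prices) = 10.16·849 + 4.02·470 + 32.06·142 + 9.05·584 = 20352.96.
Real growth = 20352.96/18047.66 − 1 = 0.1277.

12.77%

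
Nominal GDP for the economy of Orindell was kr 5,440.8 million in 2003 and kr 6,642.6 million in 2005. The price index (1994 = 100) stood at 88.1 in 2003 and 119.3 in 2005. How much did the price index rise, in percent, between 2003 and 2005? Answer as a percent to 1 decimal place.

35.4%

Price-level change = 119.3 / 88.1 − 1 = 0.3541.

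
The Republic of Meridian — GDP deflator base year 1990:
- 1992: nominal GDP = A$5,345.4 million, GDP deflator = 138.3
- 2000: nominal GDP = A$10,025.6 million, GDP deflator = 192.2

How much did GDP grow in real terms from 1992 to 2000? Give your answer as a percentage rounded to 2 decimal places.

Real GDP 1992 = 5345.4 / 1.383 = 3865.08.
Real GDP 2000 = 10025.6 / 1.922 = 5216.23.
Real growth = 5216.23 / 3865.08 − 1 = 0.3496.

34.96%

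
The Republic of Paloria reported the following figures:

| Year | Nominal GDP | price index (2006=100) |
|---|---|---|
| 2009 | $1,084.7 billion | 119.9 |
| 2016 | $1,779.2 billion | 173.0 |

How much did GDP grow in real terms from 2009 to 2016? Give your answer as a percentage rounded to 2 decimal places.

13.68%

Real GDP 2009 = 1084.7 / 1.199 = 904.67.
Real GDP 2016 = 1779.2 / 1.730 = 1028.44.
Real growth = 1028.44 / 904.67 − 1 = 0.1368.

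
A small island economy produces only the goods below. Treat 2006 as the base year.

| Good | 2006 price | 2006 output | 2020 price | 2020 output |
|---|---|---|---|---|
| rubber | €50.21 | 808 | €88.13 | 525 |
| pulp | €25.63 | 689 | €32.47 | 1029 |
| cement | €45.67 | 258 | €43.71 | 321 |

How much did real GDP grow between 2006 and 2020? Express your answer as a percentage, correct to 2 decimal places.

Real GDP 2006 = Nominal GDP 2006 = 50.21·808 + 25.63·689 + 45.67·258 = 70011.61.
Real GDP 2020 (at 2006 prices) = 50.21·525 + 25.63·1029 + 45.67·321 = 67393.59.
Real growth = 67393.59/70011.61 − 1 = -0.0374.

-3.74%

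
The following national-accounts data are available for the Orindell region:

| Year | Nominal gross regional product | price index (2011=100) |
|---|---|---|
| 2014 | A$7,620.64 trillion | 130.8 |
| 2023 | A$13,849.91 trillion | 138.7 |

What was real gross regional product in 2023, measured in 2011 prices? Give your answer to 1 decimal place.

Real gross regional product = Nominal / (price index/100) = 13849.91 / 1.387 = 9985.52.

A$9,985.5 trillion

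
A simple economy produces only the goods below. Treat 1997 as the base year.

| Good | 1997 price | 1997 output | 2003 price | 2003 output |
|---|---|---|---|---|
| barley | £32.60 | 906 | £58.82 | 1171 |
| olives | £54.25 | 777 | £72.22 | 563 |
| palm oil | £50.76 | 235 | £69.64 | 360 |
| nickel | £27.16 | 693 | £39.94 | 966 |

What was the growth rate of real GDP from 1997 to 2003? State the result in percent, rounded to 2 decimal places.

10.53%

Real GDP 1997 = Nominal GDP 1997 = 32.60·906 + 54.25·777 + 50.76·235 + 27.16·693 = 102438.33.
Real GDP 2003 (at 1997 prices) = 32.60·1171 + 54.25·563 + 50.76·360 + 27.16·966 = 113227.51.
Real growth = 113227.51/102438.33 − 1 = 0.1053.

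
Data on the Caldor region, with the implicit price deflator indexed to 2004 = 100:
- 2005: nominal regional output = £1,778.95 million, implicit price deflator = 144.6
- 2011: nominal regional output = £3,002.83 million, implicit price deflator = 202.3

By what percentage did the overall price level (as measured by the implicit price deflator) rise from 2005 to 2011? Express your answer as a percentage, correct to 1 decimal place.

39.9%

Price-level change = 202.3 / 144.6 − 1 = 0.3990.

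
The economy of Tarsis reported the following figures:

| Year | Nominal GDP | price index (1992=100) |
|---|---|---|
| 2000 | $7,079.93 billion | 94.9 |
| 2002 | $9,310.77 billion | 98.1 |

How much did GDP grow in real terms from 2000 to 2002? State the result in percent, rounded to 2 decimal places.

Real GDP 2000 = 7079.93 / 0.949 = 7460.41.
Real GDP 2002 = 9310.77 / 0.981 = 9491.10.
Real growth = 9491.10 / 7460.41 − 1 = 0.2722.

27.22%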